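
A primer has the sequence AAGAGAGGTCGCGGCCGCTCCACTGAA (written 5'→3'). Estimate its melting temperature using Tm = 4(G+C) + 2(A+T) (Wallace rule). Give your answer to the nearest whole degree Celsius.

88°C

Base counts: A=7, T=3, G=9, C=8 (length 27).
Tm = 2·(7+3) + 4·(9+8) = 2·10 + 4·17 = 20 + 68 = 88°C.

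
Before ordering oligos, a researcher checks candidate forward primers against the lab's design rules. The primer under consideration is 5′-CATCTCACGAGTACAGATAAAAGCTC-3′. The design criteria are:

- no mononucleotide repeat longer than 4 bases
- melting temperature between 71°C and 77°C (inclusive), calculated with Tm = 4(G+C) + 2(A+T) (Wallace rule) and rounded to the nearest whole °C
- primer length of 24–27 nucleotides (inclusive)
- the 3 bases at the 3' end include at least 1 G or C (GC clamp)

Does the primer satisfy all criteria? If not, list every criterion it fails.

Base counts: A=10, T=5, G=4, C=7 (length 26).
homopolymer run: longest run = 4 ✓
Tm: Tm = 2·15 + 4·11 = 74°C ✓
length: length 26 ✓
GC clamp: 3' end CTC has 2 G/C ✓

Meets all criteria.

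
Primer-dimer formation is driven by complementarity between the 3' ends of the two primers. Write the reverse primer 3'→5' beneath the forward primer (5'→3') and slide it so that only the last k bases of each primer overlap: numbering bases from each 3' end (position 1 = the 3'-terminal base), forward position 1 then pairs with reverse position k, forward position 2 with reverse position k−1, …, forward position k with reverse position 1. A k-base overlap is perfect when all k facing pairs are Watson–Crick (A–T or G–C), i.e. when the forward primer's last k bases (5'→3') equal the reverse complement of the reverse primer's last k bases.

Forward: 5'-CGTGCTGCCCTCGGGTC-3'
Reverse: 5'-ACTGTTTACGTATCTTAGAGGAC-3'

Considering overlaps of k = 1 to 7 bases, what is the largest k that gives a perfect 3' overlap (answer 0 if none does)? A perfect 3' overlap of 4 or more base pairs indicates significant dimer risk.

Longest perfect overlap: 3 complementary base pairs; below the dimer-risk threshold (threshold 4).

Last 7 bases (5'→3') — forward …TCGGGTC, reverse …AGAGGAC.
Reverse complement of the reverse primer's last 7 bases: GTCCTCT; its first k bases are the reverse complement of the reverse primer's last k bases, so a perfect k-base overlap needs the forward primer's last k bases to equal them.
Comparing (forward last k vs required): k=1: C vs G ✗; k=2: TC vs GT ✗; k=3: GTC vs GTC ✓; k=4: GGTC vs GTCC ✗; k=5: GGGTC vs GTCCT ✗; k=6: CGGGTC vs GTCCTC ✗; k=7: TCGGGTC vs GTCCTCT ✗.
Only k = 3 is perfect, so the longest perfect 3' overlap is 3.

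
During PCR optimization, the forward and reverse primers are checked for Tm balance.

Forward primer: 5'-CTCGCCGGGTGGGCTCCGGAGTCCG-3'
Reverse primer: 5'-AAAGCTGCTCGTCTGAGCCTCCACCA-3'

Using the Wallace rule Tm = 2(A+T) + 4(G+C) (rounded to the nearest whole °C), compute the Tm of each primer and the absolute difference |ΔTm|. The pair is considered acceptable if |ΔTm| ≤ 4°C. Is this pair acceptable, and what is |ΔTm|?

|ΔTm| = 8°C; the pair is not acceptable.

Forward: A=1 T=4 G=11 C=9 → Tm = 2·5 + 4·20 = 90°C.
Reverse: A=6 T=5 G=5 C=10 → Tm = 2·11 + 4·15 = 82°C.
|ΔTm| = |90 − 82| = 8°C, > 4°C.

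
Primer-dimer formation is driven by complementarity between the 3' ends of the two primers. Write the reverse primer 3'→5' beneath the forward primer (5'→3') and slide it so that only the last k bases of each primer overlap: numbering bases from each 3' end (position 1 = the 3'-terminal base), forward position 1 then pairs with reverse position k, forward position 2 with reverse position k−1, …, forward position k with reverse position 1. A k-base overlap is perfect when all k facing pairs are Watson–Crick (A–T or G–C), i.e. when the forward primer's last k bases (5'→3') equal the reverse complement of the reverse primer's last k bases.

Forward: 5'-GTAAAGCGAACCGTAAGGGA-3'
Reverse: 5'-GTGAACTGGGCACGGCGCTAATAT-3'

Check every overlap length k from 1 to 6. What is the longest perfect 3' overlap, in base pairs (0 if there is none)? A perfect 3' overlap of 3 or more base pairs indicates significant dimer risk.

Longest perfect overlap: 1 complementary base pair; below the dimer-risk threshold (threshold 3).

Last 6 bases (5'→3') — forward …AAGGGA, reverse …TAATAT.
Reverse complement of the reverse primer's last 6 bases: ATATTA; its first k bases are the reverse complement of the reverse primer's last k bases, so a perfect k-base overlap needs the forward primer's last k bases to equal them.
Comparing (forward last k vs required): k=1: A vs A ✓; k=2: GA vs AT ✗; k=3: GGA vs ATA ✗; k=4: GGGA vs ATAT ✗; k=5: AGGGA vs ATATT ✗; k=6: AAGGGA vs ATATTA ✗.
Only k = 1 is perfect, so the longest perfect 3' overlap is 1.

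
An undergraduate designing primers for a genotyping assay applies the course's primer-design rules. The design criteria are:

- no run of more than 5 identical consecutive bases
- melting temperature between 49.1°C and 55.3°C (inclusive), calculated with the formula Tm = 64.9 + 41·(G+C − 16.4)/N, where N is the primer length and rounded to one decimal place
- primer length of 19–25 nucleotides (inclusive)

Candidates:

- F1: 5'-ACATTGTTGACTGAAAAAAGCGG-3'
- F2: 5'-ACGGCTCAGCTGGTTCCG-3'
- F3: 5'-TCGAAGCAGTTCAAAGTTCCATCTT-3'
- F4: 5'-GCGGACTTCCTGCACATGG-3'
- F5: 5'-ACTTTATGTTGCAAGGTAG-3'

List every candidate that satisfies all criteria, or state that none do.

F3 only.

F1 (23 nt, A=9 T=5 G=6 C=3): longest run = 6, exceeds 5 ✗; Tm = 64.9 + 41·(9 − 16.4)/23 = 51.7°C ✓; length 23 ✓ — fails.
F2 (18 nt, A=2 T=4 G=6 C=6): longest run = 2 ✓; Tm = 64.9 + 41·(12 − 16.4)/18 = 54.9°C ✓; length 18, outside 19–25 ✗ — fails.
F3 (25 nt, A=7 T=8 G=4 C=6): longest run = 3 ✓; Tm = 64.9 + 41·(10 − 16.4)/25 = 54.4°C ✓; length 25 ✓ — passes.
F4 (19 nt, A=3 T=4 G=6 C=6): longest run = 2 ✓; Tm = 64.9 + 41·(12 − 16.4)/19 = 55.4°C, outside 49.1–55.3°C ✗; length 19 ✓ — fails.
F5 (19 nt, A=5 T=7 G=5 C=2): longest run = 3 ✓; Tm = 64.9 + 41·(7 − 16.4)/19 = 44.6°C, outside 49.1–55.3°C ✗; length 19 ✓ — fails.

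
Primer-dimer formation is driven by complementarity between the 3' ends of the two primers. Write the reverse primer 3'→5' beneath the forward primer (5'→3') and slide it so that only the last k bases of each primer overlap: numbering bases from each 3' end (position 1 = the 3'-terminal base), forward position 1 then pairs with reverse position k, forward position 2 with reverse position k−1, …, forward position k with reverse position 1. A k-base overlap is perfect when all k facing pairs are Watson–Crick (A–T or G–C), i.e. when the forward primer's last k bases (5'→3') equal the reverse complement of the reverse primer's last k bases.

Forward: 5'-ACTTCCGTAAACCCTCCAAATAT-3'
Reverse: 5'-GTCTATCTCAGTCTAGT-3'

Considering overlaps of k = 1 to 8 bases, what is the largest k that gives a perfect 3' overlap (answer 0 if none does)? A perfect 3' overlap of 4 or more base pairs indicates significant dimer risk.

Last 8 bases (5'→3') — forward …CCAAATAT, reverse …AGTCTAGT.
Reverse complement of the reverse primer's last 8 bases: ACTAGACT; its first k bases are the reverse complement of the reverse primer's last k bases, so a perfect k-base overlap needs the forward primer's last k bases to equal them.
Comparing (forward last k vs required): k=1: T vs A ✗; k=2: AT vs AC ✗; k=3: TAT vs ACT ✗; k=4: ATAT vs ACTA ✗; k=5: AATAT vs ACTAG ✗; k=6: AAATAT vs ACTAGA ✗; k=7: CAAATAT vs ACTAGAC ✗; k=8: CCAAATAT vs ACTAGACT ✗.
No overlap length from 1 to 8 is perfect, so the longest perfect 3' overlap is 0.

Longest perfect overlap: 0 complementary base pairs; below the dimer-risk threshold (threshold 4).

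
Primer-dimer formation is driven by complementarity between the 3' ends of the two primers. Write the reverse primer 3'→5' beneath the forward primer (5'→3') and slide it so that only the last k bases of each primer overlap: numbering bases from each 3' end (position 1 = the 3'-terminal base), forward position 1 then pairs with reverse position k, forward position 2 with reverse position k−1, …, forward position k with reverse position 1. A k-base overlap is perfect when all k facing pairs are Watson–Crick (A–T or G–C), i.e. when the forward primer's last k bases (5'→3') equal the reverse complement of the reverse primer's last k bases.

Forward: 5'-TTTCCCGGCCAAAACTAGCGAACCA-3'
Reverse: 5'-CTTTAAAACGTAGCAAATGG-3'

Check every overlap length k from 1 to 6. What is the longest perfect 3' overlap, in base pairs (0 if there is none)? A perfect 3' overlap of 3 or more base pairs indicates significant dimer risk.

Last 6 bases (5'→3') — forward …GAACCA, reverse …AAATGG.
Reverse complement of the reverse primer's last 6 bases: CCATTT; its first k bases are the reverse complement of the reverse primer's last k bases, so a perfect k-base overlap needs the forward primer's last k bases to equal them.
Comparing (forward last k vs required): k=1: A vs C ✗; k=2: CA vs CC ✗; k=3: CCA vs CCA ✓; k=4: ACCA vs CCAT ✗; k=5: AACCA vs CCATT ✗; k=6: GAACCA vs CCATTT ✗.
Only k = 3 is perfect, so the longest perfect 3' overlap is 3.

Longest perfect overlap: 3 complementary base pairs; significant dimer risk (threshold 3).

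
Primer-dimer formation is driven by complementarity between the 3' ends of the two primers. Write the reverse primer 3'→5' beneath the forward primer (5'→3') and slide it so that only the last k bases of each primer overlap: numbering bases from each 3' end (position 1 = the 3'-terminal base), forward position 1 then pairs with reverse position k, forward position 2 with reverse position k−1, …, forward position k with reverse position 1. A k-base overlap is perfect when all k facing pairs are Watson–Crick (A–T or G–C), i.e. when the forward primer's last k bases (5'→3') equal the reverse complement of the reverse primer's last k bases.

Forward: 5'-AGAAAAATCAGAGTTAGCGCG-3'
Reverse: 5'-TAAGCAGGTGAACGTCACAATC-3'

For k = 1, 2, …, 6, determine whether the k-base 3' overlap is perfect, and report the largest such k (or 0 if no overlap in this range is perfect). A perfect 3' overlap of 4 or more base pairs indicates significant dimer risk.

Last 6 bases (5'→3') — forward …AGCGCG, reverse …ACAATC.
Reverse complement of the reverse primer's last 6 bases: GATTGT; its first k bases are the reverse complement of the reverse primer's last k bases, so a perfect k-base overlap needs the forward primer's last k bases to equal them.
Comparing (forward last k vs required): k=1: G vs G ✓; k=2: CG vs GA ✗; k=3: GCG vs GAT ✗; k=4: CGCG vs GATT ✗; k=5: GCGCG vs GATTG ✗; k=6: AGCGCG vs GATTGT ✗.
Only k = 1 is perfect, so the longest perfect 3' overlap is 1.

Longest perfect overlap: 1 complementary base pair; below the dimer-risk threshold (threshold 4).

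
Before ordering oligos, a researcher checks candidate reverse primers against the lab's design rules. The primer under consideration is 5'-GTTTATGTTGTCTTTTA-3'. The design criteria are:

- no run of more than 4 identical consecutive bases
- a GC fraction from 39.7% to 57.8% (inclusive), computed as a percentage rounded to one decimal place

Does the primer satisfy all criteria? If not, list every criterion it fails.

Base counts: A=2, T=11, G=3, C=1 (length 17).
homopolymer run: longest run = 4 ✓
GC content: GC 4/17 = 23.5%, outside 39.7–57.8% ✗

Fails: GC content.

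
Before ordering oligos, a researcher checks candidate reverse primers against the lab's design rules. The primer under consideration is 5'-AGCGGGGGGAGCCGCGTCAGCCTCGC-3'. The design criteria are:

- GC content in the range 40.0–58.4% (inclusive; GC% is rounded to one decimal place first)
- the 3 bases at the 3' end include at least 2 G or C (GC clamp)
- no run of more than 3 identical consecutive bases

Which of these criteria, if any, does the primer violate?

Base counts: A=3, T=2, G=12, C=9 (length 26).
GC content: GC 21/26 = 80.8%, outside 40.0–58.4% ✗
GC clamp: 3' end CGC has 3 G/C ✓
homopolymer run: longest run = 6, exceeds 3 ✗

Fails: GC content, homopolymer run.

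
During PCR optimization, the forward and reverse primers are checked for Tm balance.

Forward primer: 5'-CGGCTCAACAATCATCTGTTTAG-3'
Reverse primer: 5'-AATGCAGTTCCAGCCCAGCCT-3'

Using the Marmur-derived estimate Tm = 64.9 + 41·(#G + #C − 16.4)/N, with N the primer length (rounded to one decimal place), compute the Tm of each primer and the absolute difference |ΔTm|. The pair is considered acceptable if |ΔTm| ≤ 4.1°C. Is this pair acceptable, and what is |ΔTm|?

|ΔTm| = 2.8°C; the pair is acceptable.

Forward: G+C = 10, N = 23 → Tm = 64.9 + 41·(10 − 16.4)/23 = 53.5°C.
Reverse: G+C = 12, N = 21 → Tm = 64.9 + 41·(12 − 16.4)/21 = 56.3°C.
|ΔTm| = |53.5 − 56.3| = 2.8°C, ≤ 4.1°C.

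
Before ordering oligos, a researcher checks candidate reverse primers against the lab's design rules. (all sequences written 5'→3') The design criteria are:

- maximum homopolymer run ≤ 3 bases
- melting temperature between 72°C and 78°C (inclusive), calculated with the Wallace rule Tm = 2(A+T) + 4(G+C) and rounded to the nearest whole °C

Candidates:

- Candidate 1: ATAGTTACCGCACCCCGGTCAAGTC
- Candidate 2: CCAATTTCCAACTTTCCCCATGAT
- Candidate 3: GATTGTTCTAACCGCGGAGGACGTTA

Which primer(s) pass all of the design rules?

Candidate 1 (25 nt, A=6 T=5 G=5 C=9): longest run = 4, exceeds 3 ✗; Tm = 2·11 + 4·14 = 78°C ✓ — fails.
Candidate 2 (24 nt, A=6 T=8 G=1 C=9): longest run = 4, exceeds 3 ✗; Tm = 2·14 + 4·10 = 68°C, outside 72–78°C ✗ — fails.
Candidate 3 (26 nt, A=6 T=7 G=8 C=5): longest run = 2 ✓; Tm = 2·13 + 4·13 = 78°C ✓ — passes.

Candidate 3 only.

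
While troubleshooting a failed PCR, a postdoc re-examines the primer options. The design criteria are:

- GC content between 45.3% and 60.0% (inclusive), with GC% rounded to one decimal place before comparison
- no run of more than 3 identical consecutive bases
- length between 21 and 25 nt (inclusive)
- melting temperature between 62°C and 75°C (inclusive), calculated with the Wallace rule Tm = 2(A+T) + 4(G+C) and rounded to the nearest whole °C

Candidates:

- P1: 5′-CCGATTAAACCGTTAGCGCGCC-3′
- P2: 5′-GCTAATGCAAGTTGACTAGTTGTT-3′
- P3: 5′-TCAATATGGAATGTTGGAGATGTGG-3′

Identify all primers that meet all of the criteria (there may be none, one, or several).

P1 only.

P1 (22 nt, A=5 T=4 G=5 C=8): GC 13/22 = 59.1% ✓; longest run = 3 ✓; length 22 ✓; Tm = 2·9 + 4·13 = 70°C ✓ — passes.
P2 (24 nt, A=6 T=9 G=6 C=3): GC 9/24 = 37.5%, outside 45.3–60.0% ✗; longest run = 2 ✓; length 24 ✓; Tm = 2·15 + 4·9 = 66°C ✓ — fails.
P3 (25 nt, A=7 T=8 G=9 C=1): GC 10/25 = 40.0%, outside 45.3–60.0% ✗; longest run = 2 ✓; length 25 ✓; Tm = 2·15 + 4·10 = 70°C ✓ — fails.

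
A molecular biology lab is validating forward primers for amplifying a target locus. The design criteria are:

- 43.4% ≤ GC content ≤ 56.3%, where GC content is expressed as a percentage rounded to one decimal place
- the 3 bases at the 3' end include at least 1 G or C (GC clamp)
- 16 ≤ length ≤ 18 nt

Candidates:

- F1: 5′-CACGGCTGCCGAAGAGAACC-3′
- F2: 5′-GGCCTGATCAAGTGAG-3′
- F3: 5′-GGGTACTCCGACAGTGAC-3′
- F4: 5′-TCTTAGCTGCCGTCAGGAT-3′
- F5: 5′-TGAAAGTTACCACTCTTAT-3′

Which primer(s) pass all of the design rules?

F1 (20 nt, A=6 T=1 G=6 C=7): GC 13/20 = 65.0%, outside 43.4–56.3% ✗; 3' end ACC has 2 G/C ✓; length 20, outside 16–18 ✗ — fails.
F2 (16 nt, A=4 T=3 G=6 C=3): GC 9/16 = 56.3% ✓; 3' end GAG has 2 G/C ✓; length 16 ✓ — passes.
F3 (18 nt, A=4 T=3 G=6 C=5): GC 11/18 = 61.1%, outside 43.4–56.3% ✗; 3' end GAC has 2 G/C ✓; length 18 ✓ — fails.
F4 (19 nt, A=3 T=6 G=5 C=5): GC 10/19 = 52.6% ✓; 3' end GAT has 1 G/C ✓; length 19, outside 16–18 ✗ — fails.
F5 (19 nt, A=6 T=7 G=2 C=4): GC 6/19 = 31.6%, outside 43.4–56.3% ✗; 3' end TAT has 0 G/C, need ≥1 ✗; length 19, outside 16–18 ✗ — fails.

F2 only.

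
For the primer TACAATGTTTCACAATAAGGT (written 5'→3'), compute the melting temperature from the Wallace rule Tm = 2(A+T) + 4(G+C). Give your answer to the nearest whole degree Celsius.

54°C

Base counts: A=8, T=7, G=3, C=3 (length 21).
Tm = 2·(8+7) + 4·(3+3) = 2·15 + 4·6 = 30 + 24 = 54°C.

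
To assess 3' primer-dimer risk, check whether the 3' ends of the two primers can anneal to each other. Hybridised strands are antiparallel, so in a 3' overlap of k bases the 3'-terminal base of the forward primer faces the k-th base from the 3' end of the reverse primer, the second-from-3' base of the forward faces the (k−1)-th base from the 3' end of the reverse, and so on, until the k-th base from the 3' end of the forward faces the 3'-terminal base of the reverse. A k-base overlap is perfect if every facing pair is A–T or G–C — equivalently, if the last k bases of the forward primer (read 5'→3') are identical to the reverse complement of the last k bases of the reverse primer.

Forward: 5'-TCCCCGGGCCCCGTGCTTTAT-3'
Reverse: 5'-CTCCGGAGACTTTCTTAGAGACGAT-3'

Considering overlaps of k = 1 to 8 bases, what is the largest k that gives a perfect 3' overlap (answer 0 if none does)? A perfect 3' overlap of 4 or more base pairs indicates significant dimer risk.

Longest perfect overlap: 2 complementary base pairs; below the dimer-risk threshold (threshold 4).

Last 8 bases (5'→3') — forward …TGCTTTAT, reverse …GAGACGAT.
Reverse complement of the reverse primer's last 8 bases: ATCGTCTC; its first k bases are the reverse complement of the reverse primer's last k bases, so a perfect k-base overlap needs the forward primer's last k bases to equal them.
Comparing (forward last k vs required): k=1: T vs A ✗; k=2: AT vs AT ✓; k=3: TAT vs ATC ✗; k=4: TTAT vs ATCG ✗; k=5: TTTAT vs ATCGT ✗; k=6: CTTTAT vs ATCGTC ✗; k=7: GCTTTAT vs ATCGTCT ✗; k=8: TGCTTTAT vs ATCGTCTC ✗.
Only k = 2 is perfect, so the longest perfect 3' overlap is 2.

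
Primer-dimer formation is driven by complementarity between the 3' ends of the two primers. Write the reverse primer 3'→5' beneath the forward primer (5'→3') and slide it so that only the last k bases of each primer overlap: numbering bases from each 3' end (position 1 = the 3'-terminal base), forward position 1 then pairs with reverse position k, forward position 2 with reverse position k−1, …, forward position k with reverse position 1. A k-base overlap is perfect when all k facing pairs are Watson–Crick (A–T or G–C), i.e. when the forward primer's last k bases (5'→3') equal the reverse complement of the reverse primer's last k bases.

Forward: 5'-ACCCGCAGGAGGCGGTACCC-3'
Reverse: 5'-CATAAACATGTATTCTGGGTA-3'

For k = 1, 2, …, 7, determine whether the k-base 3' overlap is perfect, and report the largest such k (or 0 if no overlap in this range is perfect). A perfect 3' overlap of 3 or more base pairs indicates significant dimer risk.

Longest perfect overlap: 5 complementary base pairs; significant dimer risk (threshold 3).

Last 7 bases (5'→3') — forward …GGTACCC, reverse …CTGGGTA.
Reverse complement of the reverse primer's last 7 bases: TACCCAG; its first k bases are the reverse complement of the reverse primer's last k bases, so a perfect k-base overlap needs the forward primer's last k bases to equal them.
Comparing (forward last k vs required): k=1: C vs T ✗; k=2: CC vs TA ✗; k=3: CCC vs TAC ✗; k=4: ACCC vs TACC ✗; k=5: TACCC vs TACCC ✓; k=6: GTACCC vs TACCCA ✗; k=7: GGTACCC vs TACCCAG ✗.
Only k = 5 is perfect, so the longest perfect 3' overlap is 5.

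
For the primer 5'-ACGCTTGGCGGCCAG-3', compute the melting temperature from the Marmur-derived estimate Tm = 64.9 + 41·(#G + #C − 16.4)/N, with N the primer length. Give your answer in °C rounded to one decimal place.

Base counts: A=2, T=2, G=6, C=5; G+C = 11, N = 15.
Tm = 64.9 + 41·(11 − 16.4)/15 = 64.9 + -221.40/15 = 50.1°C.

50.1°C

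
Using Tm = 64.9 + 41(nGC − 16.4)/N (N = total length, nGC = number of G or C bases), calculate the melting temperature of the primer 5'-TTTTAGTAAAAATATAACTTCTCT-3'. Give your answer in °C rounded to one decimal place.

43.7°C

Base counts: A=9, T=11, G=1, C=3; G+C = 4, N = 24.
Tm = 64.9 + 41·(4 − 16.4)/24 = 64.9 + -508.40/24 = 43.7°C.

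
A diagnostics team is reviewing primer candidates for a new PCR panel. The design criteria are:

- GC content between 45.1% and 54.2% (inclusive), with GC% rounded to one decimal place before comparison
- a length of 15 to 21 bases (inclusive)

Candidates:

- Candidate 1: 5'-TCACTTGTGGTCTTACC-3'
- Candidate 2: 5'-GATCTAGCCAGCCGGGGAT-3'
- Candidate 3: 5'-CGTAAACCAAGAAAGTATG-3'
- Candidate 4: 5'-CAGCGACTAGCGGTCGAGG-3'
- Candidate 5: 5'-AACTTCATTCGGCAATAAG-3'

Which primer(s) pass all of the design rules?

Candidate 1 only.

Candidate 1 (17 nt, A=2 T=7 G=3 C=5): GC 8/17 = 47.1% ✓; length 17 ✓ — passes.
Candidate 2 (19 nt, A=4 T=3 G=7 C=5): GC 12/19 = 63.2%, outside 45.1–54.2% ✗; length 19 ✓ — fails.
Candidate 3 (19 nt, A=9 T=3 G=4 C=3): GC 7/19 = 36.8%, outside 45.1–54.2% ✗; length 19 ✓ — fails.
Candidate 4 (19 nt, A=4 T=2 G=8 C=5): GC 13/19 = 68.4%, outside 45.1–54.2% ✗; length 19 ✓ — fails.
Candidate 5 (19 nt, A=7 T=5 G=3 C=4): GC 7/19 = 36.8%, outside 45.1–54.2% ✗; length 19 ✓ — fails.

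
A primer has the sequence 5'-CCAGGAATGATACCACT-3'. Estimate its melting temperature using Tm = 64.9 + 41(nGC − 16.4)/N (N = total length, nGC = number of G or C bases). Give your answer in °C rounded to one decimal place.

44.6°C

Base counts: A=6, T=3, G=3, C=5; G+C = 8, N = 17.
Tm = 64.9 + 41·(8 − 16.4)/17 = 64.9 + -344.40/17 = 44.6°C.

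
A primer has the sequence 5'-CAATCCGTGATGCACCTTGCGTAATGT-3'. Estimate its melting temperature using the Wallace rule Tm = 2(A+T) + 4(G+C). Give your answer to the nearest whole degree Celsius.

80°C

Base counts: A=6, T=8, G=6, C=7 (length 27).
Tm = 2·(6+8) + 4·(6+7) = 2·14 + 4·13 = 28 + 52 = 80°C.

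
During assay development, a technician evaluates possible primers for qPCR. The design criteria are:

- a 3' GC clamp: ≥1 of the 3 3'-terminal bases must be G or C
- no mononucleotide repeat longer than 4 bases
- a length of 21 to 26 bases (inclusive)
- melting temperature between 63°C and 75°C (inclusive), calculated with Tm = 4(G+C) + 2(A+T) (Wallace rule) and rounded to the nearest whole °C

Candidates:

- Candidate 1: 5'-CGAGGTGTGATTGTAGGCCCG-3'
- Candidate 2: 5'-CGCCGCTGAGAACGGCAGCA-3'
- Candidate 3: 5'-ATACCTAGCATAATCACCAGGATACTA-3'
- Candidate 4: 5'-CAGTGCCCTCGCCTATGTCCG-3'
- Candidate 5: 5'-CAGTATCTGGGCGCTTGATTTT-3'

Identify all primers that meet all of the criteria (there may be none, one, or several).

Candidate 1 (21 nt, A=3 T=5 G=9 C=4): 3' end CCG has 3 G/C ✓; longest run = 3 ✓; length 21 ✓; Tm = 2·8 + 4·13 = 68°C ✓ — passes.
Candidate 2 (20 nt, A=5 T=1 G=7 C=7): 3' end GCA has 2 G/C ✓; longest run = 2 ✓; length 20, outside 21–26 ✗; Tm = 2·6 + 4·14 = 68°C ✓ — fails.
Candidate 3 (27 nt, A=11 T=6 G=3 C=7): 3' end CTA has 1 G/C ✓; longest run = 2 ✓; length 27, outside 21–26 ✗; Tm = 2·17 + 4·10 = 74°C ✓ — fails.
Candidate 4 (21 nt, A=2 T=5 G=5 C=9): 3' end CCG has 3 G/C ✓; longest run = 3 ✓; length 21 ✓; Tm = 2·7 + 4·14 = 70°C ✓ — passes.
Candidate 5 (22 nt, A=3 T=9 G=6 C=4): 3' end TTT has 0 G/C, need ≥1 ✗; longest run = 4 ✓; length 22 ✓; Tm = 2·12 + 4·10 = 64°C ✓ — fails.

Candidate 1 and Candidate 4.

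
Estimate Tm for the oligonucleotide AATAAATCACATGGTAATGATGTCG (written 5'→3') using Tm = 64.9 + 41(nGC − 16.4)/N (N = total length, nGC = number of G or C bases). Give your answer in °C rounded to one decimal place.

Base counts: A=10, T=7, G=5, C=3; G+C = 8, N = 25.
Tm = 64.9 + 41·(8 − 16.4)/25 = 64.9 + -344.40/25 = 51.1°C.

51.1°C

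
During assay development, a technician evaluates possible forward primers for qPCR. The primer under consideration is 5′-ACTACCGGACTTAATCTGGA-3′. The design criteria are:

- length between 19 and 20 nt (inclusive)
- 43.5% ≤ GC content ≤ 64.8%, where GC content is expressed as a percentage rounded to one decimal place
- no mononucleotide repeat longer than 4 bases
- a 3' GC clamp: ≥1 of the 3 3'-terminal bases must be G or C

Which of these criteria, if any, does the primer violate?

Meets all criteria.

Base counts: A=6, T=5, G=4, C=5 (length 20).
length: length 20 ✓
GC content: GC 9/20 = 45.0% ✓
homopolymer run: longest run = 2 ✓
GC clamp: 3' end GGA has 2 G/C ✓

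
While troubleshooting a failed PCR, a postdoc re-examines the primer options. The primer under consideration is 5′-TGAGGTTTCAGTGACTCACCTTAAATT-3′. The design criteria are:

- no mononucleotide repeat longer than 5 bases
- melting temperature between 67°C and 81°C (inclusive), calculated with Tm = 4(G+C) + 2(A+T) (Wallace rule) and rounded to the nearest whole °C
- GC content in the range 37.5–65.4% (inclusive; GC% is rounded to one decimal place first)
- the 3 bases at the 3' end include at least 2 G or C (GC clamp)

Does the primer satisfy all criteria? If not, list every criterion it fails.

Base counts: A=7, T=10, G=5, C=5 (length 27).
homopolymer run: longest run = 3 ✓
Tm: Tm = 2·17 + 4·10 = 74°C ✓
GC content: GC 10/27 = 37.0%, outside 37.5–65.4% ✗
GC clamp: 3' end ATT has 0 G/C, need ≥2 ✗

Fails: GC content, GC clamp.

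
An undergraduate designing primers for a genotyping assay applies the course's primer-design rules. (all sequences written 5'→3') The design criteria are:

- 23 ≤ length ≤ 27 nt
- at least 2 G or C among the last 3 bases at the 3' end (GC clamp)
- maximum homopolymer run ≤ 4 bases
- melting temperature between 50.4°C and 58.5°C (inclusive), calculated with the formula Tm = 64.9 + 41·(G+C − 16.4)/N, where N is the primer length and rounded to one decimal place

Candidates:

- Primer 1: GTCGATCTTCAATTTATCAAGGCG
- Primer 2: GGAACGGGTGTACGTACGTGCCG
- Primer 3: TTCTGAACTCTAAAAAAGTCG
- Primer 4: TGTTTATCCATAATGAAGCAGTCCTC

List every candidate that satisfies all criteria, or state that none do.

Primer 1 (24 nt, A=6 T=8 G=5 C=5): length 24 ✓; 3' end GCG has 3 G/C ✓; longest run = 3 ✓; Tm = 64.9 + 41·(10 − 16.4)/24 = 54.0°C ✓ — passes.
Primer 2 (23 nt, A=4 T=4 G=10 C=5): length 23 ✓; 3' end CCG has 3 G/C ✓; longest run = 3 ✓; Tm = 64.9 + 41·(15 − 16.4)/23 = 62.4°C, outside 50.4–58.5°C ✗ — fails.
Primer 3 (21 nt, A=8 T=6 G=3 C=4): length 21, outside 23–27 ✗; 3' end TCG has 2 G/C ✓; longest run = 6, exceeds 4 ✗; Tm = 64.9 + 41·(7 − 16.4)/21 = 46.5°C, outside 50.4–58.5°C ✗ — fails.
Primer 4 (26 nt, A=7 T=9 G=4 C=6): length 26 ✓; 3' end CTC has 2 G/C ✓; longest run = 3 ✓; Tm = 64.9 + 41·(10 − 16.4)/26 = 54.8°C ✓ — passes.

Primer 1 and Primer 4.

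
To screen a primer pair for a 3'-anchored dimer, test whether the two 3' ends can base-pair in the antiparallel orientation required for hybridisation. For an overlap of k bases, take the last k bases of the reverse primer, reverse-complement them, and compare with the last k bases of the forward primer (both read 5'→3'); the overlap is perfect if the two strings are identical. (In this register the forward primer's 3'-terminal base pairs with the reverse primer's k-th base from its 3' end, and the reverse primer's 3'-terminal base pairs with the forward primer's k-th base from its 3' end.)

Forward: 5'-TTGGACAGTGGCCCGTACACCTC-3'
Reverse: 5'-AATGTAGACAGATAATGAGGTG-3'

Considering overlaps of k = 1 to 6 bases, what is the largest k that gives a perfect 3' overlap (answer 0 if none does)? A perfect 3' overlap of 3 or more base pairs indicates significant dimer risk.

Last 6 bases (5'→3') — forward …CACCTC, reverse …GAGGTG.
Reverse complement of the reverse primer's last 6 bases: CACCTC; its first k bases are the reverse complement of the reverse primer's last k bases, so a perfect k-base overlap needs the forward primer's last k bases to equal them.
Comparing (forward last k vs required): k=1: C vs C ✓; k=2: TC vs CA ✗; k=3: CTC vs CAC ✗; k=4: CCTC vs CACC ✗; k=5: ACCTC vs CACCT ✗; k=6: CACCTC vs CACCTC ✓.
Perfect overlaps at k = 1, 6; the largest is 6.

Longest perfect overlap: 6 complementary base pairs; significant dimer risk (threshold 3).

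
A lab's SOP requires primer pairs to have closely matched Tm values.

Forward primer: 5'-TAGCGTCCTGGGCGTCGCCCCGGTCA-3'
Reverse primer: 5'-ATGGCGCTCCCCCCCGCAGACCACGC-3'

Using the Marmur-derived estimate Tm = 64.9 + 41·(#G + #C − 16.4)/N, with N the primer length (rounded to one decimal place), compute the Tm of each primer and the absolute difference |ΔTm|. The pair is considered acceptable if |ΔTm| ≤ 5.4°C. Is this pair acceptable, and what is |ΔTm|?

Forward: G+C = 19, N = 26 → Tm = 64.9 + 41·(19 − 16.4)/26 = 69.0°C.
Reverse: G+C = 20, N = 26 → Tm = 64.9 + 41·(20 − 16.4)/26 = 70.6°C.
|ΔTm| = |69.0 − 70.6| = 1.6°C, ≤ 5.4°C.

|ΔTm| = 1.6°C; the pair is acceptable.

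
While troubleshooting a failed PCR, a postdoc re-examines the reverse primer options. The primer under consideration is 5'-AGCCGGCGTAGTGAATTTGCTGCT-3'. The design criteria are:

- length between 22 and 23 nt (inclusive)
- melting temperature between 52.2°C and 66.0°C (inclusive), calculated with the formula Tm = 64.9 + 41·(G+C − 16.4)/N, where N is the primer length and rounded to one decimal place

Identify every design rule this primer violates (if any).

Fails: length.

Base counts: A=4, T=7, G=8, C=5 (length 24).
length: length 24, outside 22–23 ✗
Tm: Tm = 64.9 + 41·(13 − 16.4)/24 = 59.1°C ✓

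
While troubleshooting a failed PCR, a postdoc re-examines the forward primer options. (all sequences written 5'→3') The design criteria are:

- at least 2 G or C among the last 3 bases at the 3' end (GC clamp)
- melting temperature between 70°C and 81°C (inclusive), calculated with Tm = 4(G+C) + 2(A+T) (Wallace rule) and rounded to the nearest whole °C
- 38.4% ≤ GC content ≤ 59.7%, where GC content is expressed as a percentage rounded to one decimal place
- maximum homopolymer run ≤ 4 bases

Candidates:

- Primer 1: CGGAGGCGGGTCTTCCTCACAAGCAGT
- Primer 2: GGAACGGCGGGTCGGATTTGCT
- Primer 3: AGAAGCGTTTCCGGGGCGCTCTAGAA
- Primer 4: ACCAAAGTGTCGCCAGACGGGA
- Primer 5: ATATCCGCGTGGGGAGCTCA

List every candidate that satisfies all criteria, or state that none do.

Primer 4 only.

Primer 1 (27 nt, A=5 T=5 G=9 C=8): 3' end AGT has 1 G/C, need ≥2 ✗; Tm = 2·10 + 4·17 = 88°C, outside 70–81°C ✗; GC 17/27 = 63.0%, outside 38.4–59.7% ✗; longest run = 3 ✓ — fails.
Primer 2 (22 nt, A=3 T=5 G=10 C=4): 3' end GCT has 2 G/C ✓; Tm = 2·8 + 4·14 = 72°C ✓; GC 14/22 = 63.6%, outside 38.4–59.7% ✗; longest run = 3 ✓ — fails.
Primer 3 (26 nt, A=6 T=5 G=9 C=6): 3' end GAA has 1 G/C, need ≥2 ✗; Tm = 2·11 + 4·15 = 82°C, outside 70–81°C ✗; GC 15/26 = 57.7% ✓; longest run = 4 ✓ — fails.
Primer 4 (22 nt, A=7 T=2 G=7 C=6): 3' end GGA has 2 G/C ✓; Tm = 2·9 + 4·13 = 70°C ✓; GC 13/22 = 59.1% ✓; longest run = 3 ✓ — passes.
Primer 5 (20 nt, A=4 T=4 G=7 C=5): 3' end TCA has 1 G/C, need ≥2 ✗; Tm = 2·8 + 4·12 = 64°C, outside 70–81°C ✗; GC 12/20 = 60.0%, outside 38.4–59.7% ✗; longest run = 4 ✓ — fails.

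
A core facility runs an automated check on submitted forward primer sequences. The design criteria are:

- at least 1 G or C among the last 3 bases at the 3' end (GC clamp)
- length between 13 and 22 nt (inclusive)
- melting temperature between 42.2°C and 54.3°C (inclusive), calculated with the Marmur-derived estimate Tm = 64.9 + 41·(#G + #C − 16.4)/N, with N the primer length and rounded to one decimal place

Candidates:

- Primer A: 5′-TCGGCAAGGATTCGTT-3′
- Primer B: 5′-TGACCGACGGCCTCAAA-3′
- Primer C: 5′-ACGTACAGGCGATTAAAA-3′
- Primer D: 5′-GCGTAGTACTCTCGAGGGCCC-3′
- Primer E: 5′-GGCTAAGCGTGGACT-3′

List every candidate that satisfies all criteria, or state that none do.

Primer A and Primer E.

Primer A (16 nt, A=3 T=5 G=5 C=3): 3' end GTT has 1 G/C ✓; length 16 ✓; Tm = 64.9 + 41·(8 − 16.4)/16 = 43.4°C ✓ — passes.
Primer B (17 nt, A=5 T=2 G=4 C=6): 3' end AAA has 0 G/C, need ≥1 ✗; length 17 ✓; Tm = 64.9 + 41·(10 − 16.4)/17 = 49.5°C ✓ — fails.
Primer C (18 nt, A=8 T=3 G=4 C=3): 3' end AAA has 0 G/C, need ≥1 ✗; length 18 ✓; Tm = 64.9 + 41·(7 − 16.4)/18 = 43.5°C ✓ — fails.
Primer D (21 nt, A=3 T=4 G=7 C=7): 3' end CCC has 3 G/C ✓; length 21 ✓; Tm = 64.9 + 41·(14 − 16.4)/21 = 60.2°C, outside 42.2–54.3°C ✗ — fails.
Primer E (15 nt, A=3 T=3 G=6 C=3): 3' end ACT has 1 G/C ✓; length 15 ✓; Tm = 64.9 + 41·(9 − 16.4)/15 = 44.7°C ✓ — passes.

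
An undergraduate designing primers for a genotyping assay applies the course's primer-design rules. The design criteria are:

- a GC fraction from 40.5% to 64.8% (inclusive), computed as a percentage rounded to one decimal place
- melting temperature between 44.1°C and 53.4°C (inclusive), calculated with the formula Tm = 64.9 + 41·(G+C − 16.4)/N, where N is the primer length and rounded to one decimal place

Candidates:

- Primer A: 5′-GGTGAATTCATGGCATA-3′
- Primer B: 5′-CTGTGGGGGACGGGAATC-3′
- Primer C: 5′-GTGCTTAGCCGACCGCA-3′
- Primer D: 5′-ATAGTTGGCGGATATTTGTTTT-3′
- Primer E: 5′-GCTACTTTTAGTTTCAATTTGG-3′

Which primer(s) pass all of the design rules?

Primer C only.

Primer A (17 nt, A=5 T=5 G=5 C=2): GC 7/17 = 41.2% ✓; Tm = 64.9 + 41·(7 − 16.4)/17 = 42.2°C, outside 44.1–53.4°C ✗ — fails.
Primer B (18 nt, A=3 T=3 G=9 C=3): GC 12/18 = 66.7%, outside 40.5–64.8% ✗; Tm = 64.9 + 41·(12 − 16.4)/18 = 54.9°C, outside 44.1–53.4°C ✗ — fails.
Primer C (17 nt, A=3 T=3 G=5 C=6): GC 11/17 = 64.7% ✓; Tm = 64.9 + 41·(11 − 16.4)/17 = 51.9°C ✓ — passes.
Primer D (22 nt, A=4 T=11 G=6 C=1): GC 7/22 = 31.8%, outside 40.5–64.8% ✗; Tm = 64.9 + 41·(7 − 16.4)/22 = 47.4°C ✓ — fails.
Primer E (22 nt, A=4 T=11 G=4 C=3): GC 7/22 = 31.8%, outside 40.5–64.8% ✗; Tm = 64.9 + 41·(7 − 16.4)/22 = 47.4°C ✓ — fails.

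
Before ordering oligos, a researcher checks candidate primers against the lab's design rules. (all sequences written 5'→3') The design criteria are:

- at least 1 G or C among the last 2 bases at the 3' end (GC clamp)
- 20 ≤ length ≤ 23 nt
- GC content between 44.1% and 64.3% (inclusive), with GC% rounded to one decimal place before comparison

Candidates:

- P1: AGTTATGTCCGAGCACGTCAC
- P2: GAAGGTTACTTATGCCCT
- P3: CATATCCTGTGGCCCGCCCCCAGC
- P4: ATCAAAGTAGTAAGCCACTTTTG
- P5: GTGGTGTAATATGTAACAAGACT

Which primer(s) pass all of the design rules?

P1 (21 nt, A=5 T=5 G=5 C=6): 3' end AC has 1 G/C ✓; length 21 ✓; GC 11/21 = 52.4% ✓ — passes.
P2 (18 nt, A=4 T=6 G=4 C=4): 3' end CT has 1 G/C ✓; length 18, outside 20–23 ✗; GC 8/18 = 44.4% ✓ — fails.
P3 (24 nt, A=3 T=4 G=5 C=12): 3' end GC has 2 G/C ✓; length 24, outside 20–23 ✗; GC 17/24 = 70.8%, outside 44.1–64.3% ✗ — fails.
P4 (23 nt, A=8 T=7 G=4 C=4): 3' end TG has 1 G/C ✓; length 23 ✓; GC 8/23 = 34.8%, outside 44.1–64.3% ✗ — fails.
P5 (23 nt, A=8 T=7 G=6 C=2): 3' end CT has 1 G/C ✓; length 23 ✓; GC 8/23 = 34.8%, outside 44.1–64.3% ✗ — fails.

P1 only.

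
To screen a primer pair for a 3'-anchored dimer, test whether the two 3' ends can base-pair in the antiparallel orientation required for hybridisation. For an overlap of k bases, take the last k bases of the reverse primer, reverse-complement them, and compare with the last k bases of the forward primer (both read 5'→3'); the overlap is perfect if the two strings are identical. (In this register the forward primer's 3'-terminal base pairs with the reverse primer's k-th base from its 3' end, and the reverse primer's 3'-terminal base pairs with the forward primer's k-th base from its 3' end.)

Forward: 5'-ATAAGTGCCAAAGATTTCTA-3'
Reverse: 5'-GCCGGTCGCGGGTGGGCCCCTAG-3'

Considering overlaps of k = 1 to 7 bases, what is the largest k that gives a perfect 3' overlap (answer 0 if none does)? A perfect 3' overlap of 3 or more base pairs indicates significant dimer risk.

Longest perfect overlap: 3 complementary base pairs; significant dimer risk (threshold 3).

Last 7 bases (5'→3') — forward …ATTTCTA, reverse …CCCCTAG.
Reverse complement of the reverse primer's last 7 bases: CTAGGGG; its first k bases are the reverse complement of the reverse primer's last k bases, so a perfect k-base overlap needs the forward primer's last k bases to equal them.
Comparing (forward last k vs required): k=1: A vs C ✗; k=2: TA vs CT ✗; k=3: CTA vs CTA ✓; k=4: TCTA vs CTAG ✗; k=5: TTCTA vs CTAGG ✗; k=6: TTTCTA vs CTAGGG ✗; k=7: ATTTCTA vs CTAGGGG ✗.
Only k = 3 is perfect, so the longest perfect 3' overlap is 3.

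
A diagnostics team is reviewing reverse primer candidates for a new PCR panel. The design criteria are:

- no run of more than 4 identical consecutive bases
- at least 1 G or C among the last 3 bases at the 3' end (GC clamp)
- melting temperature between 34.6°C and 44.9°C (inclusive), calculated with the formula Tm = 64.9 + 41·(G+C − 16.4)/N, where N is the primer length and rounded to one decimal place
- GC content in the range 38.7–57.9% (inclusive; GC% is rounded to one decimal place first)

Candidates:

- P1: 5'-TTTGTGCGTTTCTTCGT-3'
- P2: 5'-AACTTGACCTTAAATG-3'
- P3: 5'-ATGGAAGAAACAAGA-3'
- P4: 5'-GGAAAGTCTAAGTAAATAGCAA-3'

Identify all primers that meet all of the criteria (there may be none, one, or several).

P1 (17 nt, A=0 T=10 G=4 C=3): longest run = 3 ✓; 3' end CGT has 2 G/C ✓; Tm = 64.9 + 41·(7 − 16.4)/17 = 42.2°C ✓; GC 7/17 = 41.2% ✓ — passes.
P2 (16 nt, A=6 T=5 G=2 C=3): longest run = 3 ✓; 3' end ATG has 1 G/C ✓; Tm = 64.9 + 41·(5 − 16.4)/16 = 35.7°C ✓; GC 5/16 = 31.3%, outside 38.7–57.9% ✗ — fails.
P3 (15 nt, A=9 T=1 G=4 C=1): longest run = 3 ✓; 3' end AGA has 1 G/C ✓; Tm = 64.9 + 41·(5 − 16.4)/15 = 33.7°C, outside 34.6–44.9°C ✗; GC 5/15 = 33.3%, outside 38.7–57.9% ✗ — fails.
P4 (22 nt, A=11 T=4 G=5 C=2): longest run = 3 ✓; 3' end CAA has 1 G/C ✓; Tm = 64.9 + 41·(7 − 16.4)/22 = 47.4°C, outside 34.6–44.9°C ✗; GC 7/22 = 31.8%, outside 38.7–57.9% ✗ — fails.

P1 only.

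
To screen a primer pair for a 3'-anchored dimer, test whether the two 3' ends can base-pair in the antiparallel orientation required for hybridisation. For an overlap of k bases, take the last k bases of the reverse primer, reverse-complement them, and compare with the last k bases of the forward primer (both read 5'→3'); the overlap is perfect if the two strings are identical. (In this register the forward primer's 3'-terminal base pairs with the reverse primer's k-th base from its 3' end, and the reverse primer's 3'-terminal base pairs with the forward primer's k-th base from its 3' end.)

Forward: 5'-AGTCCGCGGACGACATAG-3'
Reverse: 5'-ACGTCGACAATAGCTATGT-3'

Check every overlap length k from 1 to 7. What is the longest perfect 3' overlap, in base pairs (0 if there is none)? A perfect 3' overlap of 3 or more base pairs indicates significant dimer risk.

Longest perfect overlap: 6 complementary base pairs; significant dimer risk (threshold 3).

Last 7 bases (5'→3') — forward …GACATAG, reverse …GCTATGT.
Reverse complement of the reverse primer's last 7 bases: ACATAGC; its first k bases are the reverse complement of the reverse primer's last k bases, so a perfect k-base overlap needs the forward primer's last k bases to equal them.
Comparing (forward last k vs required): k=1: G vs A ✗; k=2: AG vs AC ✗; k=3: TAG vs ACA ✗; k=4: ATAG vs ACAT ✗; k=5: CATAG vs ACATA ✗; k=6: ACATAG vs ACATAG ✓; k=7: GACATAG vs ACATAGC ✗.
Only k = 6 is perfect, so the longest perfect 3' overlap is 6.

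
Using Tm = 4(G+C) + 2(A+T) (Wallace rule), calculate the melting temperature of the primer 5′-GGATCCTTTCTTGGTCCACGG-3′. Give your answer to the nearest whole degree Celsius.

Base counts: A=2, T=7, G=6, C=6 (length 21).
Tm = 2·(2+7) + 4·(6+6) = 2·9 + 4·12 = 18 + 48 = 66°C.

66°C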